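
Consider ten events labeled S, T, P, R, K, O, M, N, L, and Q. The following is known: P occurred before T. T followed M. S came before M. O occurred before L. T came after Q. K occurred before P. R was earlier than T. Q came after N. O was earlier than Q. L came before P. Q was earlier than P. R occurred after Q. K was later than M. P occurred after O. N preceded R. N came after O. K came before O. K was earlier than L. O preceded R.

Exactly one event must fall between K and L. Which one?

O

Tracing the constraints gives K → O → L, so O sits after K and before L.
No other event is forced both after K and before L.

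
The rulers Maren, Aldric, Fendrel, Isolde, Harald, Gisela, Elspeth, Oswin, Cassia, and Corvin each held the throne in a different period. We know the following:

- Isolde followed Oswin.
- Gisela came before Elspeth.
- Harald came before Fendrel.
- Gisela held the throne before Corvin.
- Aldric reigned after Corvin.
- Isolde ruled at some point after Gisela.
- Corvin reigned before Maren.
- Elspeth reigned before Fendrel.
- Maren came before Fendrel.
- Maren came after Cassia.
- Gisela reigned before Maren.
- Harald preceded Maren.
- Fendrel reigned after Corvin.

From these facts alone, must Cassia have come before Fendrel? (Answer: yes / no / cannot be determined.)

yes

Chain the constraints: Cassia → Maren → Fendrel. Each link is directly stated, so Cassia comes before Fendrel.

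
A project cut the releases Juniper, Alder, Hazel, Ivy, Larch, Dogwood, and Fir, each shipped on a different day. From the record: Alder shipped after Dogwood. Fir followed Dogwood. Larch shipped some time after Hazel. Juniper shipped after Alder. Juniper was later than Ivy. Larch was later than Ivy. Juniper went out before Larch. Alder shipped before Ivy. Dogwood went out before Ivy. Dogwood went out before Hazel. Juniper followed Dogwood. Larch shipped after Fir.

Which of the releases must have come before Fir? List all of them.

Directly stated before Fir: Dogwood.
No chain forces Alder (or any of the others) ahead of Fir.

Dogwood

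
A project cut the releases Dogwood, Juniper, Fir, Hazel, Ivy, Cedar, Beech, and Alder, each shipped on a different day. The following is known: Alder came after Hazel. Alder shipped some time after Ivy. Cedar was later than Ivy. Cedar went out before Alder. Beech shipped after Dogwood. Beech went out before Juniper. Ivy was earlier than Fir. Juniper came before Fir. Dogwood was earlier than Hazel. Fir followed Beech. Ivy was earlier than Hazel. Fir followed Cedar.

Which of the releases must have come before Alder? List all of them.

Directly stated before Alder: Cedar, Hazel, and Ivy.
Dogwood reaches Alder via Dogwood → Hazel → Alder.
No chain forces Juniper (or any of the others) ahead of Alder.

Cedar, Dogwood, Hazel, Ivy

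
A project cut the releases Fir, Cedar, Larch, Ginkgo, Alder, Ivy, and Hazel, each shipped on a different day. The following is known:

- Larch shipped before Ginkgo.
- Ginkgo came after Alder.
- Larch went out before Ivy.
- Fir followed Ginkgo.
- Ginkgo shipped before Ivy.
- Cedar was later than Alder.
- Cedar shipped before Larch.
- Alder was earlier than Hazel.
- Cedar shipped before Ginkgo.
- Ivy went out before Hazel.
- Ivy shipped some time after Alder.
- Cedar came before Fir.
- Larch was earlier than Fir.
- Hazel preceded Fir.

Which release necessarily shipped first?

Alder

Alder has a chain of constraints placing it before every other release, so Alder must be first.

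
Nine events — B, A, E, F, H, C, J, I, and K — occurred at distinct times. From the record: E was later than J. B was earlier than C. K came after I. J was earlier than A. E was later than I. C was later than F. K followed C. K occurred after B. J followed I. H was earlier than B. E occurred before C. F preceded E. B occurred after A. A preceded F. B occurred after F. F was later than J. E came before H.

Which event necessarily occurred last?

K

Every other event has a chain of constraints placing it before K, so K is last.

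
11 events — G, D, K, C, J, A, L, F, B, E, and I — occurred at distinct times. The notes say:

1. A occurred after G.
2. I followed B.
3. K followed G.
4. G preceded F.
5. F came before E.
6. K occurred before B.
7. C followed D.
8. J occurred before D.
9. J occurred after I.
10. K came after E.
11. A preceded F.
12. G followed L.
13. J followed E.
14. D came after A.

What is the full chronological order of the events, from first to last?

The constraints fix every adjacent pair, so only one ordering works:
L → G → A → F → E → K → B → I → J → D → C.

L, G, A, F, E, K, B, I, J, D, C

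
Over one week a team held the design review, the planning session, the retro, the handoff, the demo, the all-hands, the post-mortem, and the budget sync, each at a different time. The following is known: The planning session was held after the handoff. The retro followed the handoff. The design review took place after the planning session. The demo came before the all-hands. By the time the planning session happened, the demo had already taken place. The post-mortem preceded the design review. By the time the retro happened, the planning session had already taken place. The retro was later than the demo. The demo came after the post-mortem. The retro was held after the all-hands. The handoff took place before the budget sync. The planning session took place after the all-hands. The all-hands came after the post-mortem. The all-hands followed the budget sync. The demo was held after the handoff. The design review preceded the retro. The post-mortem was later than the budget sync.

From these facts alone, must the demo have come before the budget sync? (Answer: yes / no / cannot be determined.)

no

Tracing the constraints gives the budget sync → the post-mortem → the demo, so the budget sync must come before the demo.
That means the demo cannot be before the budget sync.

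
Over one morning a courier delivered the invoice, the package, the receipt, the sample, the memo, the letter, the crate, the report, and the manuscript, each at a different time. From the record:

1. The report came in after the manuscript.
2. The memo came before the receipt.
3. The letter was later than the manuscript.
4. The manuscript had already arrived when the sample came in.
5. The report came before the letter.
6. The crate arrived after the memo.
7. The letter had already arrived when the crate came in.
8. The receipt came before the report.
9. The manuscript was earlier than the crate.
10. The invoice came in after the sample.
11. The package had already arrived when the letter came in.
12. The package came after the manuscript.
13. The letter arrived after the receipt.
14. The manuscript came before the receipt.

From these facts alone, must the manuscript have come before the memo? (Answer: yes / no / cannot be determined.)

cannot be determined

No chain of stated constraints runs from the manuscript to the memo, and none runs from the memo to the manuscript either.
So the relative order of the manuscript and the memo is not fixed by the given facts.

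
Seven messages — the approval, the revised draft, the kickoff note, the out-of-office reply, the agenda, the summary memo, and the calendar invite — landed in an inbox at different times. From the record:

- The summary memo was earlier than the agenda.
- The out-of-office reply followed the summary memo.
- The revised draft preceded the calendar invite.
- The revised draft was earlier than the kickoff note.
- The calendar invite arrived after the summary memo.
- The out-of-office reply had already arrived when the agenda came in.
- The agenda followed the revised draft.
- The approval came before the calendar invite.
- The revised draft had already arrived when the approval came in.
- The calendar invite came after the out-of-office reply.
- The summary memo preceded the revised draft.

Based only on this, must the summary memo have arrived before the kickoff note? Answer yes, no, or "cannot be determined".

yes

Chain the constraints: the summary memo → the revised draft → the kickoff note. Each link is directly stated, so the summary memo comes before the kickoff note.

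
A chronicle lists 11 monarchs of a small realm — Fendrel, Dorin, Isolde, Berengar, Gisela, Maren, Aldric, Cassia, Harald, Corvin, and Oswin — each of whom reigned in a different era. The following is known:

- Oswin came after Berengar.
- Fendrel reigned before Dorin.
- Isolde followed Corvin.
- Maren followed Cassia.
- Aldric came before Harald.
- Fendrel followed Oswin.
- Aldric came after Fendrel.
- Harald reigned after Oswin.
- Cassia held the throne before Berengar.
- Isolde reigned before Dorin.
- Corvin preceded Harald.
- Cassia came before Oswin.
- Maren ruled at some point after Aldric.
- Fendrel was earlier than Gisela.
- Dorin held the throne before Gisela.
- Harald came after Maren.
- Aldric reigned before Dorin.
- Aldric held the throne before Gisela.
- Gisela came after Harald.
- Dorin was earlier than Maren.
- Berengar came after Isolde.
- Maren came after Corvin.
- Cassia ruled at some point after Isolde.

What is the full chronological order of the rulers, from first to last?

Corvin, Isolde, Cassia, Berengar, Oswin, Fendrel, Aldric, Dorin, Maren, Harald, Gisela

The constraints fix every adjacent pair, so only one ordering works:
Corvin → Isolde → Cassia → Berengar → Oswin → Fendrel → Aldric → Dorin → Maren → Harald → Gisela.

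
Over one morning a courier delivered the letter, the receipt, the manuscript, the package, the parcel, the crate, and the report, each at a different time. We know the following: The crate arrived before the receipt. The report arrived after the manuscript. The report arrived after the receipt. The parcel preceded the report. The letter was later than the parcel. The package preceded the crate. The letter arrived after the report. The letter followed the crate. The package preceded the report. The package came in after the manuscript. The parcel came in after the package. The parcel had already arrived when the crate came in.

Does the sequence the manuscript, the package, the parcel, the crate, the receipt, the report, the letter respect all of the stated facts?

Check each stated constraint against the proposed order — e.g. the package is ahead of the report; the manuscript is ahead of the report. Every pair is in the required order; nothing is violated.

yes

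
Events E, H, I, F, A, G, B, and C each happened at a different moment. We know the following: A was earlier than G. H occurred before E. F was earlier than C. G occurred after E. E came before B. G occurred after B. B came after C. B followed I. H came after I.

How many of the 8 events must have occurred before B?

Directly stated before B: C, E, and I.
F reaches B via F → C → B.
H reaches B via H → E → B.
No chain forces A (or any of the others) ahead of B.
That's C, E, F, H, and I — 5 in all.

5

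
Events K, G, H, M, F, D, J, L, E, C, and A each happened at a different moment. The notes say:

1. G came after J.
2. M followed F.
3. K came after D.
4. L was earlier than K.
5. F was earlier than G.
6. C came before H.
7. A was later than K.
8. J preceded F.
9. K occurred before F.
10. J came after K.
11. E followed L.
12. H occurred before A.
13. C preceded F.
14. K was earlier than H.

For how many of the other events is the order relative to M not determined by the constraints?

4

Forced before M: C, D, F, J, K, and L.
That leaves A, E, G, and H with no forced order relative to M — 4.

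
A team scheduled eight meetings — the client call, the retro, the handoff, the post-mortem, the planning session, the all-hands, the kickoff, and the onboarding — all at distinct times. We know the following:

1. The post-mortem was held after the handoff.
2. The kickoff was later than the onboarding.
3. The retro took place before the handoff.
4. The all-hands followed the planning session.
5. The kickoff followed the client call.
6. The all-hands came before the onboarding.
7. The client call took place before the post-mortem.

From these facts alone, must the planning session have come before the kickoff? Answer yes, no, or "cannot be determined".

Chain the constraints: the planning session → the all-hands → the onboarding → the kickoff. Each link is directly stated, so the planning session comes before the kickoff.

yes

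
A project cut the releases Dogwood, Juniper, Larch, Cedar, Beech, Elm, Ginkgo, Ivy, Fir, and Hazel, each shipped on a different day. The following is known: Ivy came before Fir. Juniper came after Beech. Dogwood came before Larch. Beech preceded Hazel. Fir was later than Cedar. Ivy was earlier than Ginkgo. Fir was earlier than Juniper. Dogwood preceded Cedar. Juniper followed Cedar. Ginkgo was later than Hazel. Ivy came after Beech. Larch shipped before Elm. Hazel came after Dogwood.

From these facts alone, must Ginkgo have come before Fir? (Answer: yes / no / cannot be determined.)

cannot be determined

No chain of stated constraints runs from Ginkgo to Fir, and none runs from Fir to Ginkgo either.
So the relative order of Ginkgo and Fir is not fixed by the given facts.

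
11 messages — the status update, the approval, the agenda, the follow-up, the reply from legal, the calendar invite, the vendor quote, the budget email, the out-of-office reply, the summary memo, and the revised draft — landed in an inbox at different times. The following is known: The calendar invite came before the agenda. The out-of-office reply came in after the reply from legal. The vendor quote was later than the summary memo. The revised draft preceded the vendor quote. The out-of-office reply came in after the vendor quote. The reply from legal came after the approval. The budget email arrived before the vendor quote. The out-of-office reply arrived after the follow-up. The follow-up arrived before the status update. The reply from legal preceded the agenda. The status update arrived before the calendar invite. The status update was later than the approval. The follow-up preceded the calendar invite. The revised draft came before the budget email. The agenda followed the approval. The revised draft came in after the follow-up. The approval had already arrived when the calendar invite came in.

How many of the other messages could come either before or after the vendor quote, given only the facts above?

Forced before the vendor quote: the budget email, the follow-up, the revised draft, and the summary memo; forced after the vendor quote: the out-of-office reply.
That leaves the agenda, the approval, the calendar invite, the reply from legal, and the status update with no forced order relative to the vendor quote — 5.

5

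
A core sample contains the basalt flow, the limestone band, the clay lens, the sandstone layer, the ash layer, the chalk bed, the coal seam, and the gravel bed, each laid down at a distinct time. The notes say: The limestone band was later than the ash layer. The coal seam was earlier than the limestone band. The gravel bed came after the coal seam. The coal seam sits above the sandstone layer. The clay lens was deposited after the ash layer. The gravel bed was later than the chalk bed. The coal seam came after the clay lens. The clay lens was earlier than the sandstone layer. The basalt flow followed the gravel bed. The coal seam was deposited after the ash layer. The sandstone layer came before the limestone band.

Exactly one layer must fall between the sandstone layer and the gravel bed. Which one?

Tracing the constraints gives the sandstone layer → the coal seam → the gravel bed, so the coal seam sits after the sandstone layer and before the gravel bed.
No other layer is forced both after the sandstone layer and before the gravel bed.

the coal seam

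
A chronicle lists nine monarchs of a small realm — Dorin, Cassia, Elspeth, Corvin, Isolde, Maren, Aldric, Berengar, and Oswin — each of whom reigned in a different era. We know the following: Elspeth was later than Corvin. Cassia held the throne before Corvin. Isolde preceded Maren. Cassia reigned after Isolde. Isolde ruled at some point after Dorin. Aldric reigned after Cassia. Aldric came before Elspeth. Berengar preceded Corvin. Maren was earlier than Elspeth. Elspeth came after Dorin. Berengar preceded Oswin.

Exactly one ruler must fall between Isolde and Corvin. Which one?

Cassia

Tracing the constraints gives Isolde → Cassia → Corvin, so Cassia sits after Isolde and before Corvin.
No other ruler is forced both after Isolde and before Corvin.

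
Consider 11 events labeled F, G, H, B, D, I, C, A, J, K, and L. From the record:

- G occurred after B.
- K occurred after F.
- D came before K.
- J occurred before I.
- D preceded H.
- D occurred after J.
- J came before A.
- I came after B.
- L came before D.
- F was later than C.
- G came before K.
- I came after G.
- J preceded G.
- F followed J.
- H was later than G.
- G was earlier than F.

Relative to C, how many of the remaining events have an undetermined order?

Forced after C: F and K.
That leaves A, B, D, G, H, I, J, and L with no forced order relative to C — 8.

8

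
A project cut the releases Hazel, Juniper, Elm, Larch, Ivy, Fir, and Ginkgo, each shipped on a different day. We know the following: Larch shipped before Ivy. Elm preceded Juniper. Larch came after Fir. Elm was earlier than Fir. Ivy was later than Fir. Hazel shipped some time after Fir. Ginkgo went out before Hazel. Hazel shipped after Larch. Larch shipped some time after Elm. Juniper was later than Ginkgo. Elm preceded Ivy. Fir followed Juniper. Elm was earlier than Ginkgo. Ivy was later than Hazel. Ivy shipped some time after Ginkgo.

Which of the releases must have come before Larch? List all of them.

Directly stated before Larch: Elm and Fir.
Ginkgo reaches Larch via Ginkgo → Juniper → Fir → Larch.
Juniper reaches Larch via Juniper → Fir → Larch.

Elm, Fir, Ginkgo, Juniper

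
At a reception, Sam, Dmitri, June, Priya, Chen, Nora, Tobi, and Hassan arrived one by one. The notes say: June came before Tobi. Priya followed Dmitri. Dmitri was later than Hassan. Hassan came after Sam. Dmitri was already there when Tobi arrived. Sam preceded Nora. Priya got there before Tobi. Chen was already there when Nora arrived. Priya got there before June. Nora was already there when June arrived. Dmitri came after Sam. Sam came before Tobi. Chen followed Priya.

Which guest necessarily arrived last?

Tobi

Every other guest has a chain of constraints placing them before Tobi, so Tobi is last.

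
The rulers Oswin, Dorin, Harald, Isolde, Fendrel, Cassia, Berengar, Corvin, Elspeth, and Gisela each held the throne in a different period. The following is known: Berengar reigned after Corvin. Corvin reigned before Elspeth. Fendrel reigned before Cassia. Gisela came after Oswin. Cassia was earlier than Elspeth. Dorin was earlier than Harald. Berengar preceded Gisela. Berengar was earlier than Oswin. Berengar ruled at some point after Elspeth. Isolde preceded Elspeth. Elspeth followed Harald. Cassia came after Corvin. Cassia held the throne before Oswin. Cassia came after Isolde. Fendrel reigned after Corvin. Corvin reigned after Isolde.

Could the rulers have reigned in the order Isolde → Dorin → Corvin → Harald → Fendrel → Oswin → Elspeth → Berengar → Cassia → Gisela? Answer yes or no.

The constraints require Berengar before Oswin, but in the proposed sequence Oswin appears ahead of Berengar. That one violation is enough.

no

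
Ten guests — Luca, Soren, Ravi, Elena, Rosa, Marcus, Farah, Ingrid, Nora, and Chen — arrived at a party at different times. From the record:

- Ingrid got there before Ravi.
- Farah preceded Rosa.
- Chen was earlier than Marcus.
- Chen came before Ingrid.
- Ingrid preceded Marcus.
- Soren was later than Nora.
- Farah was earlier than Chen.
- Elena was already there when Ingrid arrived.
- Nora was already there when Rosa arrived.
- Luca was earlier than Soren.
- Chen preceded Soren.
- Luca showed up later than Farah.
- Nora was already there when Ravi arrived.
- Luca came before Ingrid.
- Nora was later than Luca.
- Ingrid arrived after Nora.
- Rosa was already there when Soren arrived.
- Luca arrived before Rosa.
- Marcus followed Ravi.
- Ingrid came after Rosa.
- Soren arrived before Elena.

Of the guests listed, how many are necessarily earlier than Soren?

5

Directly stated before Soren: Chen, Luca, Nora, and Rosa.
Farah reaches Soren via Farah → Rosa → Soren.
No chain forces Ravi (or any of the others) ahead of Soren.
That's Chen, Farah, Luca, Nora, and Rosa — 5 in all.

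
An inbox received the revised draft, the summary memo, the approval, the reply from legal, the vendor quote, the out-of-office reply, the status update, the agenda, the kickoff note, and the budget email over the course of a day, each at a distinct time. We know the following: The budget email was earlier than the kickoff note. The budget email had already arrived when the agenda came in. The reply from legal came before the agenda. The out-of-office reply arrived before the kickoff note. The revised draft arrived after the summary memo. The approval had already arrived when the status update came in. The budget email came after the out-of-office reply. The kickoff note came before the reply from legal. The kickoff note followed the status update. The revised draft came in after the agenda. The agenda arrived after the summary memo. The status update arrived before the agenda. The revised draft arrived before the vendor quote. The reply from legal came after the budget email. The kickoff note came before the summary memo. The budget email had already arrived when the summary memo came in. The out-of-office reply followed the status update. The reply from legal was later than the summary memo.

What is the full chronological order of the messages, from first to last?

the approval, the status update, the out-of-office reply, the budget email, the kickoff note, the summary memo, the reply from legal, the agenda, the revised draft, the vendor quote

The constraints fix every adjacent pair, so only one ordering works:
the approval → the status update → the out-of-office reply → the budget email → the kickoff note → the summary memo → the reply from legal → the agenda → the revised draft → the vendor quote.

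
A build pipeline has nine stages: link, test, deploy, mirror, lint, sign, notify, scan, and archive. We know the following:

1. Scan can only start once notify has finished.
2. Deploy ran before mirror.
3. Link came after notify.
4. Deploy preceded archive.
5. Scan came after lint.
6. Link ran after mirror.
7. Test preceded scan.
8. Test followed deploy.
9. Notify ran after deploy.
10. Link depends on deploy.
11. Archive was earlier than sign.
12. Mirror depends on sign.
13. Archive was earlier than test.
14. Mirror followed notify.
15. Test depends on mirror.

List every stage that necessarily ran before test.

archive, deploy, mirror, notify, sign

Directly stated before test: archive, deploy, and mirror.
Notify reaches test via notify → mirror → test.
Sign reaches test via sign → mirror → test.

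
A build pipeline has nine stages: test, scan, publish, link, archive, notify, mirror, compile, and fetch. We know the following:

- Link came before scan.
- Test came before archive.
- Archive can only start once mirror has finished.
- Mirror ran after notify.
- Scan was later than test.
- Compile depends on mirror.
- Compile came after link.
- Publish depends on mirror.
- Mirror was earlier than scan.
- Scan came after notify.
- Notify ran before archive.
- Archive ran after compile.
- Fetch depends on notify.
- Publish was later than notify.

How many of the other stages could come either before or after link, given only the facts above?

Forced after link: archive, compile, and scan.
That leaves fetch, mirror, notify, publish, and test with no forced order relative to link — 5.

5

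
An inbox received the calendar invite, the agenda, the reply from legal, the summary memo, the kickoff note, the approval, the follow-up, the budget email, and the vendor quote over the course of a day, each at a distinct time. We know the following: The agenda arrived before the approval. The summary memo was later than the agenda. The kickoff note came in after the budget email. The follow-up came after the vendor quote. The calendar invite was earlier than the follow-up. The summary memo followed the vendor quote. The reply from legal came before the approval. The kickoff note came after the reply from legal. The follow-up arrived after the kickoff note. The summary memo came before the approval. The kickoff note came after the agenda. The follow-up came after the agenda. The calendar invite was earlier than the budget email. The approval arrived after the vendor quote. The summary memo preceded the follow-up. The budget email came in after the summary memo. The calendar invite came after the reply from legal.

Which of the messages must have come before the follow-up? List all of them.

Directly stated before the follow-up: the agenda, the calendar invite, the kickoff note, the summary memo, and the vendor quote.
The budget email reaches the follow-up via the budget email → the kickoff note → the follow-up.
The reply from legal reaches the follow-up via the reply from legal → the calendar invite → the follow-up.

the agenda, the budget email, the calendar invite, the kickoff note, the reply from legal, the summary memo, the vendor quote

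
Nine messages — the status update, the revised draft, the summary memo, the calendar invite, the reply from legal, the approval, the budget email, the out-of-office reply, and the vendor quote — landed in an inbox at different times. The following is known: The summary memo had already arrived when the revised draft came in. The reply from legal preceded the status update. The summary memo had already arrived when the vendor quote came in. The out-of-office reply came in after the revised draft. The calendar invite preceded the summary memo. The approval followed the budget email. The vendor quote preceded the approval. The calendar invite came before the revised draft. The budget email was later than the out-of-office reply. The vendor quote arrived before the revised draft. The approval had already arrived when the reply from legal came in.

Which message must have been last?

Every other message has a chain of constraints placing it before the status update, so the status update is last.

the status update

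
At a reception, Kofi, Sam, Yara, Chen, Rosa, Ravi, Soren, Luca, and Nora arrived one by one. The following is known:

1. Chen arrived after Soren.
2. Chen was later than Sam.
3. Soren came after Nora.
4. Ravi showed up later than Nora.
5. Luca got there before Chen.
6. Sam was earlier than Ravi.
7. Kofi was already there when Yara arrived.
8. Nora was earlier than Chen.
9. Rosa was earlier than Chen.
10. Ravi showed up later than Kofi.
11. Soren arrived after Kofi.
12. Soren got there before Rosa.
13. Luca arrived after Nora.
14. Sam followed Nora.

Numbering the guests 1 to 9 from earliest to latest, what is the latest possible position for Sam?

7

Sam must come before Chen and Ravi — 2 guests forced after them.
Everything else can be placed before Sam in some valid order, so Sam can sit as late as position 9 − 2 = 7.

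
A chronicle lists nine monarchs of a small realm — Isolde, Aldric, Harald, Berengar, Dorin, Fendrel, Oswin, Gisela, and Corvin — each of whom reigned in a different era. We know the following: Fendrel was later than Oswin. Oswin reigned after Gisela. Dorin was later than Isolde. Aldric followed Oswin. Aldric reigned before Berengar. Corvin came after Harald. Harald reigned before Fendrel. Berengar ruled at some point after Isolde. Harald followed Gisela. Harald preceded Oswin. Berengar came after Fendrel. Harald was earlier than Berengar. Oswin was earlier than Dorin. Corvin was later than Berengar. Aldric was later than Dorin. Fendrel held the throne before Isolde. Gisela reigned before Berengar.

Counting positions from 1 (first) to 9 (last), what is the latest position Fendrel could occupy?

4

Fendrel must come before Aldric, Berengar, Corvin, Dorin, and Isolde — 5 rulers forced after them.
Everything else can be placed before Fendrel in some valid order, so Fendrel can sit as late as position 9 − 5 = 4.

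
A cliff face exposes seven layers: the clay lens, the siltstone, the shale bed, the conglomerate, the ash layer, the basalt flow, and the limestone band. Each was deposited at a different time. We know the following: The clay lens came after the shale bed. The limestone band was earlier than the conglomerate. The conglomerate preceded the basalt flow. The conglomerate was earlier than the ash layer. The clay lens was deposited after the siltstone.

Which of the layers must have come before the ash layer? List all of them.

the conglomerate, the limestone band

Directly stated before the ash layer: the conglomerate.
The limestone band reaches the ash layer via the limestone band → the conglomerate → the ash layer.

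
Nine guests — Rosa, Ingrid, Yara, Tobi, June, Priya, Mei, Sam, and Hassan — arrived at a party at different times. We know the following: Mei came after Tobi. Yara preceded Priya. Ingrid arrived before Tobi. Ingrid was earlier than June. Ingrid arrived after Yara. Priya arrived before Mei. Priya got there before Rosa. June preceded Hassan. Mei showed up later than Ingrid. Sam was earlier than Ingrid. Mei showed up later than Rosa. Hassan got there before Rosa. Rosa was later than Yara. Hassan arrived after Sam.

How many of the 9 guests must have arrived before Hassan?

4

Directly stated before Hassan: June and Sam.
Ingrid reaches Hassan via Ingrid → June → Hassan.
Yara reaches Hassan via Yara → Ingrid → June → Hassan.
That's Ingrid, June, Sam, and Yara — 4 in all.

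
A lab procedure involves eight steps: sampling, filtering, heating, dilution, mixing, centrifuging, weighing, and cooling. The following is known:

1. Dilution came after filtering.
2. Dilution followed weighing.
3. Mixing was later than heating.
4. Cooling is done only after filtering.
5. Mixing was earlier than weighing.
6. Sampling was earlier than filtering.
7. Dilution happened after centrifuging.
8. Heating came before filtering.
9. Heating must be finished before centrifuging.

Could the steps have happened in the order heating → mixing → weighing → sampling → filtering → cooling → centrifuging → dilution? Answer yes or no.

yes

Check each stated constraint against the proposed order — e.g. weighing is ahead of dilution; heating is ahead of centrifuging. Every pair is in the required order; nothing is violated.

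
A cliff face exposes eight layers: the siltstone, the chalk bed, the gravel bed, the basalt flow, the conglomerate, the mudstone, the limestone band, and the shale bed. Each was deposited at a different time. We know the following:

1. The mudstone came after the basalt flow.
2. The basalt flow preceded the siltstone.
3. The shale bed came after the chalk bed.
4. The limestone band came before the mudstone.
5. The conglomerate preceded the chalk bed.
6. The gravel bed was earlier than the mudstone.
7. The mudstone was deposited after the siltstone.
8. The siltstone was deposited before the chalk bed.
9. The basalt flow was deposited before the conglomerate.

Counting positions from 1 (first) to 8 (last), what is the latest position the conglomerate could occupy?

6

The conglomerate must come before the chalk bed and the shale bed — 2 layers forced after it.
Everything else can be placed before the conglomerate in some valid order, so the conglomerate can sit as late as position 8 − 2 = 6.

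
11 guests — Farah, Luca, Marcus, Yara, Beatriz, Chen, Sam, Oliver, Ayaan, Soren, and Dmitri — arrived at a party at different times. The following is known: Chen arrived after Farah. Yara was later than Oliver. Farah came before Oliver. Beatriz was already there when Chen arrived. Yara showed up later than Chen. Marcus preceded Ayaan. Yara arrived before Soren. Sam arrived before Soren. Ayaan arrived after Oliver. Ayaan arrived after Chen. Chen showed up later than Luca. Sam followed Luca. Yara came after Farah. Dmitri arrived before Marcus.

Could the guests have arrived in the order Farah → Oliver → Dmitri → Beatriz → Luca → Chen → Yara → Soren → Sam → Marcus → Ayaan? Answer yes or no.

The constraints require Sam before Soren, but in the proposed sequence Soren appears ahead of Sam. That one violation is enough.

no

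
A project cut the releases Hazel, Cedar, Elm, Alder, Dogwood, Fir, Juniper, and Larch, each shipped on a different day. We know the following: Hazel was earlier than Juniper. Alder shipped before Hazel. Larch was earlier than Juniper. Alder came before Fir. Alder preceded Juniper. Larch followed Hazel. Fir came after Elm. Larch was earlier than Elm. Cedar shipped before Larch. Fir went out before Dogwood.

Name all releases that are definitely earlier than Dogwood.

Alder, Cedar, Elm, Fir, Hazel, Larch

Directly stated before Dogwood: Fir.
Alder reaches Dogwood via Alder → Fir → Dogwood.
Cedar reaches Dogwood via Cedar → Larch → Elm → Fir → Dogwood.
Elm reaches Dogwood via Elm → Fir → Dogwood.
Likewise Hazel and Larch each reach Dogwood by chaining the stated constraints.
No chain forces Juniper ahead of Dogwood.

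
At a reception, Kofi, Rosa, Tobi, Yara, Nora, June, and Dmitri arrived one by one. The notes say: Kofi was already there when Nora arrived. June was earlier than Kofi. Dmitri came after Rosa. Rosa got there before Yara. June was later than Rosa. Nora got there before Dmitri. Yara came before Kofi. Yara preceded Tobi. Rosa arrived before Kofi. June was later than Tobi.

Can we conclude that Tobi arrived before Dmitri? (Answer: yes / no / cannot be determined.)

Chain the constraints: Tobi → June → Kofi → Nora → Dmitri. Each link is directly stated, so Tobi comes before Dmitri.

yes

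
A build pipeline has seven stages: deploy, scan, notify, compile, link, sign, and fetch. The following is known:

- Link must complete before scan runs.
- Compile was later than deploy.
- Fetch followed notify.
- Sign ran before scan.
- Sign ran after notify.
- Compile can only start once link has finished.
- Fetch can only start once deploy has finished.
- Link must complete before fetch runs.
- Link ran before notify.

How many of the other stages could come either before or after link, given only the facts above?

1

Forced after link: compile, fetch, notify, scan, and sign.
That leaves deploy with no forced order relative to link — 1.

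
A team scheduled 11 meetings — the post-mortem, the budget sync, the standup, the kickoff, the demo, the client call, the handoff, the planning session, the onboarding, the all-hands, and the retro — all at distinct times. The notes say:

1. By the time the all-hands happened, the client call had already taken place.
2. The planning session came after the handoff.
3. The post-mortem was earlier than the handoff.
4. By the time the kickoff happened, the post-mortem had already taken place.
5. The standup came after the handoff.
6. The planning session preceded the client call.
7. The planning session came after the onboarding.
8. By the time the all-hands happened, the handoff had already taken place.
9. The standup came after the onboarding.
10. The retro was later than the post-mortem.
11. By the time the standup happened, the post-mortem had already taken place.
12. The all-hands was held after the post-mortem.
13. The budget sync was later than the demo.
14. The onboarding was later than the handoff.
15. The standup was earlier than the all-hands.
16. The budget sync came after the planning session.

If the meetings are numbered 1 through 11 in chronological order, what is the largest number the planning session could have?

The planning session must come before the all-hands, the budget sync, and the client call — 3 meetings forced after it.
Everything else can be placed before the planning session in some valid order, so the planning session can sit as late as position 11 − 3 = 8.

8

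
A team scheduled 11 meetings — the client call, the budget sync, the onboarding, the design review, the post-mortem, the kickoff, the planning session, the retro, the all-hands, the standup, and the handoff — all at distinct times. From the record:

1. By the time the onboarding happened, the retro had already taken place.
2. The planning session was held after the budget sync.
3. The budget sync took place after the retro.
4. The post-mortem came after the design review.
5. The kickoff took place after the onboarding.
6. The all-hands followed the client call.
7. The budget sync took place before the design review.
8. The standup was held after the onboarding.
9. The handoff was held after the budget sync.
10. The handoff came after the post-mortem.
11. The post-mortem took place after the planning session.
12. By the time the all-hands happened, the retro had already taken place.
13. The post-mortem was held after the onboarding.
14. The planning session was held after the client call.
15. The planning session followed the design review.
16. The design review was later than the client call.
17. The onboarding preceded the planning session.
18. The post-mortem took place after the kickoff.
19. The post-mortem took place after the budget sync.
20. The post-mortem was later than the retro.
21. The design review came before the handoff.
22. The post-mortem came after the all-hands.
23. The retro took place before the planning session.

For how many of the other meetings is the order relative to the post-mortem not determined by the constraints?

Forced before the post-mortem: the all-hands, the budget sync, the client call, the design review, the kickoff, the onboarding, the planning session, and the retro; forced after the post-mortem: the handoff.
That leaves the standup with no forced order relative to the post-mortem — 1.

1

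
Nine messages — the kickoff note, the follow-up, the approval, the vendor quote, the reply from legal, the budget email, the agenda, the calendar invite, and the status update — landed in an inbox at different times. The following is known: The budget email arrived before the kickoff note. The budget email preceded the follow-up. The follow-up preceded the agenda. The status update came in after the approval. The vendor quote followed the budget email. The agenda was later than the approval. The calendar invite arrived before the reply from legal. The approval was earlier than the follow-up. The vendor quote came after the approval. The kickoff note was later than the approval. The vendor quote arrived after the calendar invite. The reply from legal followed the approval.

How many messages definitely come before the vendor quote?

3

Directly stated before the vendor quote: the approval, the budget email, and the calendar invite.
That's the approval, the budget email, and the calendar invite — 3 in all.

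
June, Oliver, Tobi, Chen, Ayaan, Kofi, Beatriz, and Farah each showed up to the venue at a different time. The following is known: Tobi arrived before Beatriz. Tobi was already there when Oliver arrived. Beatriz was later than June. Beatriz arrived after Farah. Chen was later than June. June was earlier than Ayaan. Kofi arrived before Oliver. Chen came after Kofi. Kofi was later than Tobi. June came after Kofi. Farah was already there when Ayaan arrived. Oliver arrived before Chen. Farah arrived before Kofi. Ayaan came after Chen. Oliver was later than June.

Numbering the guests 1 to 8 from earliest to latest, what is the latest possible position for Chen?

7

Chen must come before Ayaan — 1 guest forced after them.
Everything else can be placed before Chen in some valid order, so Chen can sit as late as position 8 − 1 = 7.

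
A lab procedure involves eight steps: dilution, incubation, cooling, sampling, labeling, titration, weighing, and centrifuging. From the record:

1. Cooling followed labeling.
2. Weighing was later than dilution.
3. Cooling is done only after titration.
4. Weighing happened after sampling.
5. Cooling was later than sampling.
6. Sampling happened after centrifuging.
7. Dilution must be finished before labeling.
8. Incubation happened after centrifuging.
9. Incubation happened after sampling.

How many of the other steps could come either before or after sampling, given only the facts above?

Forced before sampling: centrifuging; forced after sampling: cooling, incubation, and weighing.
That leaves dilution, labeling, and titration with no forced order relative to sampling — 3.

3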